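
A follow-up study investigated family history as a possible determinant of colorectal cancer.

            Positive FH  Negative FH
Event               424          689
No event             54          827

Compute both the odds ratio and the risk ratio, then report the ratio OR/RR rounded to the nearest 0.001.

Reading the table with exposure as columns: a = 424 (Positive FH, case), b = 54 (Positive FH, non-case), c = 689 (Negative FH, case), d = 827.
OR = (424·827)/(54·689) = 350648/37206 = 9.42450
Risk in exposed = 424/478 = 0.88703; risk in unexposed = 689/1516 = 0.45449; RR = 1.95172
OR/RR = 9.42450 / 1.95172 = 4.82881
The outcome is not rare, so the OR lies further from 1 than the RR.

4.829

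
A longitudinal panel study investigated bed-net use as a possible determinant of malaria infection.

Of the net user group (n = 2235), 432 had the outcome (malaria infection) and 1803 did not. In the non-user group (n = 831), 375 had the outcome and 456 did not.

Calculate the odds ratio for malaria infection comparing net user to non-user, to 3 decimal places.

From the description: a = 432, b = 1803, c = 375, d = 456.
OR = (a·d)/(b·c) = (432 × 456) / (1803 × 375) = 196992 / 676125 = 0.29135
Exposure is associated with lower odds of malaria infection (OR = 0.29 < 1).

0.291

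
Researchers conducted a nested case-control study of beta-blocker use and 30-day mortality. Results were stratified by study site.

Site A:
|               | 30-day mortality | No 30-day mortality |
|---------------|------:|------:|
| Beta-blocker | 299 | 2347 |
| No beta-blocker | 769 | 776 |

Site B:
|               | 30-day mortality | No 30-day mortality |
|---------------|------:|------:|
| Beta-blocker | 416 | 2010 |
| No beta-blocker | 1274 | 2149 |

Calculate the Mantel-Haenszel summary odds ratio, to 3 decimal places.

OR_MH = Σ(aᵢdᵢ/nᵢ) / Σ(bᵢcᵢ/nᵢ), where nᵢ is the stratum total.
Stratum 1 (Site A): n = 4191; a·d/n = 299·776/4191 = 55.3624; b·c/n = 2347·769/4191 = 430.6473
Stratum 2 (Site B): n = 5849; a·d/n = 416·2149/5849 = 152.8439; b·c/n = 2010·1274/5849 = 437.8082
OR_MH = (55.3624 + 152.8439) / (430.6473 + 437.8082) = 208.2063 / 868.4555 = 0.23974

0.240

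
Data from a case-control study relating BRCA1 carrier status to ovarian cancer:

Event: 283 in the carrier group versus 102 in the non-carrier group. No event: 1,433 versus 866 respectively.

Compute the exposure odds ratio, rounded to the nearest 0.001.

From the description: a = 283, b = 1433, c = 102, d = 866.
OR = (a·d)/(b·c) = (283 × 866) / (1433 × 102) = 245078 / 146166 = 1.67671
The odds of ovarian cancer are about 1.68 times as high in the carrier group.

1.677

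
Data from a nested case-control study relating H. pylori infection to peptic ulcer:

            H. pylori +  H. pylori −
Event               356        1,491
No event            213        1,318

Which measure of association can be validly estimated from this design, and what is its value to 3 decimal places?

Reading the table with exposure as columns: a = 356 (H. pylori +, case), b = 213 (H. pylori +, non-case), c = 1491 (H. pylori −, case), d = 1318.
This is a nested case-control study: participants were sampled on outcome status, so risks in the source population cannot be estimated directly — relative risk is not valid here. The odds ratio is the appropriate measure.
OR = (a·d)/(b·c) = (356 × 1318) / (213 × 1491) = 469208 / 317583 = 1.47743

1.477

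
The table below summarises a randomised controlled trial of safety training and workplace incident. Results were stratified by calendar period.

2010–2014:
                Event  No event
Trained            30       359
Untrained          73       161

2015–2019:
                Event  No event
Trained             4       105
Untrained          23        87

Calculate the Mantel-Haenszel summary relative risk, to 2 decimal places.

RR_MH = Σ(aᵢ·n₀ᵢ/nᵢ) / Σ(cᵢ·n₁ᵢ/nᵢ), with n₁ᵢ = aᵢ+bᵢ (exposed), n₀ᵢ = cᵢ+dᵢ (unexposed), nᵢ = n₁ᵢ+n₀ᵢ.
Stratum 1 (2010–2014): n₁ = 389, n₀ = 234, n = 623; a·n₀/n = 30·234/623 = 11.2681; c·n₁/n = 73·389/623 = 45.5811
Stratum 2 (2015–2019): n₁ = 109, n₀ = 110, n = 219; a·n₀/n = 4·110/219 = 2.0091; c·n₁/n = 23·109/219 = 11.4475
RR_MH = (11.2681 + 2.0091) / (45.5811 + 11.4475) = 13.2772 / 57.0285 = 0.23282

0.23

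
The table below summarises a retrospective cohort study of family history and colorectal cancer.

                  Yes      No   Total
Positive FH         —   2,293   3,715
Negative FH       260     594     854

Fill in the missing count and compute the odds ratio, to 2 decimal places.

The missing cell is in the exposed row: 3715 − 2293 = 1422.
So a = 1422, b = 2293, c = 260, d = 594.
OR = (a·d)/(b·c) = (1422 × 594) / (2293 × 260) = 844668 / 596180 = 1.41680

1.42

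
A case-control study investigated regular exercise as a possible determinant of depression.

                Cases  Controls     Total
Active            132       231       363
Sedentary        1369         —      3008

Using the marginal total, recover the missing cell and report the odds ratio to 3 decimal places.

0.684

The missing cell is in the unexposed row: 3008 − 1369 = 1639.
So a = 132, b = 231, c = 1369, d = 1639.
OR = (a·d)/(b·c) = (132 × 1639) / (231 × 1369) = 216348 / 316239 = 0.68413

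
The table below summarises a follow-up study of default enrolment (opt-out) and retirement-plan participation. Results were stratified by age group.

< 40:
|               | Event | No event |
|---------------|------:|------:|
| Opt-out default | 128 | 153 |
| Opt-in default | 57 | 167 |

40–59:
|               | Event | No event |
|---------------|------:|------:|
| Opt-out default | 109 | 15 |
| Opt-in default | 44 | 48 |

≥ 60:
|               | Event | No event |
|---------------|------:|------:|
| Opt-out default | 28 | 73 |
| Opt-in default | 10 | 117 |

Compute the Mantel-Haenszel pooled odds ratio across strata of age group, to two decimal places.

OR_MH = Σ(aᵢdᵢ/nᵢ) / Σ(bᵢcᵢ/nᵢ), where nᵢ is the stratum total.
Stratum 1 (< 40): n = 505; a·d/n = 128·167/505 = 42.3287; b·c/n = 153·57/505 = 17.2693
Stratum 2 (40–59): n = 216; a·d/n = 109·48/216 = 24.2222; b·c/n = 15·44/216 = 3.0556
Stratum 3 (≥ 60): n = 228; a·d/n = 28·117/228 = 14.3684; b·c/n = 73·10/228 = 3.2018
OR_MH = (42.3287 + 24.2222 + 14.3684) / (17.2693 + 3.0556 + 3.2018) = 80.9194 / 23.5266 = 3.43948

3.44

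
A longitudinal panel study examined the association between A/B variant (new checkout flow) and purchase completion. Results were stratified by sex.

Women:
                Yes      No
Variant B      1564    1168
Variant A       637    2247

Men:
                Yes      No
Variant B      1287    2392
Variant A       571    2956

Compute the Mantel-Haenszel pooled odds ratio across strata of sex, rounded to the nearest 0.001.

3.583

OR_MH = Σ(aᵢdᵢ/nᵢ) / Σ(bᵢcᵢ/nᵢ), where nᵢ is the stratum total.
Stratum 1 (Women): n = 5616; a·d/n = 1564·2247/5616 = 625.7671; b·c/n = 1168·637/5616 = 132.4815
Stratum 2 (Men): n = 7206; a·d/n = 1287·2956/7206 = 527.9450; b·c/n = 2392·571/7206 = 189.5409
OR_MH = (625.7671 + 527.9450) / (132.4815 + 189.5409) = 1153.7121 / 322.0224 = 3.58271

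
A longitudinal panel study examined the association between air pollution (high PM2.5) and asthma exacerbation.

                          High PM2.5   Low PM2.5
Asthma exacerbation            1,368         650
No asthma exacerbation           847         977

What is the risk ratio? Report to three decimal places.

Reading the table with exposure as columns: a = 1368 (High PM2.5, case), b = 847 (High PM2.5, non-case), c = 650 (Low PM2.5, case), d = 977.
Risk in exposed = 1368/2215 = 0.61761; risk in unexposed = 650/1627 = 0.39951.
RR = 0.61761 / 0.39951 = 1.54592
The risk among the exposed is 1.55 times that among the unexposed.

1.546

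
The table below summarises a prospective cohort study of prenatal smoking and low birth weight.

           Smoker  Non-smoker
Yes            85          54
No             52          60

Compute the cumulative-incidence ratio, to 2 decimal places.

1.31

Reading the table with exposure as columns: a = 85 (Smoker, case), b = 52 (Smoker, non-case), c = 54 (Non-smoker, case), d = 60.
Risk in exposed = 85/137 = 0.62044; risk in unexposed = 54/114 = 0.47368.
RR = 0.62044 / 0.47368 = 1.30981
The risk among the exposed is 1.31 times that among the unexposed.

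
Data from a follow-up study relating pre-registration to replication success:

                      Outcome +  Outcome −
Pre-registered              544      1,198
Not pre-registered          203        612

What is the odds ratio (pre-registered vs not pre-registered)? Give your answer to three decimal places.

1.369

Cells: a = 544, b = 1198, c = 203, d = 612.
OR = (a·d)/(b·c) = (544 × 612) / (1198 × 203) = 332928 / 243194 = 1.36898
The odds of replication success are about 1.37 times as high in the pre-registered group.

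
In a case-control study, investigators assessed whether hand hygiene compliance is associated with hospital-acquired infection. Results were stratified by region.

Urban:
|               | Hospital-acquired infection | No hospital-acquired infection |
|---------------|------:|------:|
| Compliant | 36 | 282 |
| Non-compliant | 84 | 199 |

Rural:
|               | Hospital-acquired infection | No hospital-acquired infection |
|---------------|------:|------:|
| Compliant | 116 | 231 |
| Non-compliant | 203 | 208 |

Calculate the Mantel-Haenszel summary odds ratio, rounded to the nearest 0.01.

OR_MH = Σ(aᵢdᵢ/nᵢ) / Σ(bᵢcᵢ/nᵢ), where nᵢ is the stratum total.
Stratum 1 (Urban): n = 601; a·d/n = 36·199/601 = 11.9201; b·c/n = 282·84/601 = 39.4143
Stratum 2 (Rural): n = 758; a·d/n = 116·208/758 = 31.8311; b·c/n = 231·203/758 = 61.8641
OR_MH = (11.9201 + 31.8311) / (39.4143 + 61.8641) = 43.7513 / 101.2784 = 0.43199

0.43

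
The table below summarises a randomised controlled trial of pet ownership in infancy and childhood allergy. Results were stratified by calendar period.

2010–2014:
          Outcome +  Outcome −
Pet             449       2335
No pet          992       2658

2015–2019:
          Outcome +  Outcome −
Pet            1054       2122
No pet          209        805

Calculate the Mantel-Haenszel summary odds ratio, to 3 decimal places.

OR_MH = Σ(aᵢdᵢ/nᵢ) / Σ(bᵢcᵢ/nᵢ), where nᵢ is the stratum total.
Stratum 1 (2010–2014): n = 6434; a·d/n = 449·2658/6434 = 185.4899; b·c/n = 2335·992/6434 = 360.0124
Stratum 2 (2015–2019): n = 4190; a·d/n = 1054·805/4190 = 202.4988; b·c/n = 2122·209/4190 = 105.8468
OR_MH = (185.4899 + 202.4988) / (360.0124 + 105.8468) = 387.9887 / 465.8592 = 0.83285

0.833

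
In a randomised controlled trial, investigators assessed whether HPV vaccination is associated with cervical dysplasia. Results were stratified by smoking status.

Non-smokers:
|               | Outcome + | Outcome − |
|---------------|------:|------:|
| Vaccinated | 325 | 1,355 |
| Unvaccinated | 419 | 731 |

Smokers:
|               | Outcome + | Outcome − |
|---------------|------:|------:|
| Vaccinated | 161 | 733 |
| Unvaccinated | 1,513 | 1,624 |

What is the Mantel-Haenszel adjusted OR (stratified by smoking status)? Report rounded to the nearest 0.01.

OR_MH = Σ(aᵢdᵢ/nᵢ) / Σ(bᵢcᵢ/nᵢ), where nᵢ is the stratum total.
Stratum 1 (Non-smokers): n = 2830; a·d/n = 325·731/2830 = 83.9488; b·c/n = 1355·419/2830 = 200.6166
Stratum 2 (Smokers): n = 4031; a·d/n = 161·1624/4031 = 64.8633; b·c/n = 733·1513/4031 = 275.1250
OR_MH = (83.9488 + 64.8633) / (200.6166 + 275.1250) = 148.8121 / 475.7416 = 0.31280

0.31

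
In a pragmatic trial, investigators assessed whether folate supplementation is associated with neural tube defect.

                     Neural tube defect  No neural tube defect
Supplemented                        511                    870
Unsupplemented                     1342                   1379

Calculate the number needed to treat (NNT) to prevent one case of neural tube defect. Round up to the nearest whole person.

9

Risk in treated group = 511/1381 = 0.37002; risk in control = 1342/2721 = 0.49320.
Absolute risk reduction = 0.49320 − 0.37002 = 0.12318
NNT = 1 / ARR = 1 / 0.12318 = 8.118 → round up → 9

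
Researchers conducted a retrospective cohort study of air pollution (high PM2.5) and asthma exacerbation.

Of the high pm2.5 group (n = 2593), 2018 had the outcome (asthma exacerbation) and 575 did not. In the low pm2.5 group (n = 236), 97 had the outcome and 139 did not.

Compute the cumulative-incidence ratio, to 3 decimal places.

From the description: a = 2018, b = 575, c = 97, d = 139.
Risk in exposed = 2018/2593 = 0.77825; risk in unexposed = 97/236 = 0.41102.
RR = 0.77825 / 0.41102 = 1.89347
The risk among the exposed is 1.89 times that among the unexposed.

1.893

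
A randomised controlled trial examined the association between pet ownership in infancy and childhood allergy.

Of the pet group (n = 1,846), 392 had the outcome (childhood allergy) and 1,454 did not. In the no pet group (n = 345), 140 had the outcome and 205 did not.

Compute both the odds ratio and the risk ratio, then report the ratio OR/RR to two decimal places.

From the description: a = 392, b = 1454, c = 140, d = 205.
OR = (392·205)/(1454·140) = 80360/203560 = 0.39477
Risk in exposed = 392/1846 = 0.21235; risk in unexposed = 140/345 = 0.40580; RR = 0.52329
OR/RR = 0.39477 / 0.52329 = 0.75440
The outcome is not rare, so the OR lies further from 1 than the RR.

0.75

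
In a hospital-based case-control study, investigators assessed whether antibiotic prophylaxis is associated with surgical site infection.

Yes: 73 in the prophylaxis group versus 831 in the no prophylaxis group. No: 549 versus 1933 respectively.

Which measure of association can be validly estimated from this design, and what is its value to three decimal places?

From the description: a = 73, b = 549, c = 831, d = 1933.
This is a hospital-based case-control study: participants were sampled on outcome status, so risks in the source population cannot be estimated directly — relative risk is not valid here. The odds ratio is the appropriate measure.
OR = (a·d)/(b·c) = (73 × 1933) / (549 × 831) = 141109 / 456219 = 0.30930

0.309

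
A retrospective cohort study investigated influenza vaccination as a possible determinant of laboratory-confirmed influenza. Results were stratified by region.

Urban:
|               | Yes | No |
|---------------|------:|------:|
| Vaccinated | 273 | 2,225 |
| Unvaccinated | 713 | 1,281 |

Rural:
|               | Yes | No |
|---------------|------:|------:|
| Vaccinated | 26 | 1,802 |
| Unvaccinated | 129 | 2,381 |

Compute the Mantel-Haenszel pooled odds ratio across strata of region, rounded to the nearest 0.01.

0.23

OR_MH = Σ(aᵢdᵢ/nᵢ) / Σ(bᵢcᵢ/nᵢ), where nᵢ is the stratum total.
Stratum 1 (Urban): n = 4492; a·d/n = 273·1281/4492 = 77.8524; b·c/n = 2225·713/4492 = 353.1667
Stratum 2 (Rural): n = 4338; a·d/n = 26·2381/4338 = 14.2706; b·c/n = 1802·129/4338 = 53.5864
OR_MH = (77.8524 + 14.2706) / (353.1667 + 53.5864) = 92.1230 / 406.7532 = 0.22648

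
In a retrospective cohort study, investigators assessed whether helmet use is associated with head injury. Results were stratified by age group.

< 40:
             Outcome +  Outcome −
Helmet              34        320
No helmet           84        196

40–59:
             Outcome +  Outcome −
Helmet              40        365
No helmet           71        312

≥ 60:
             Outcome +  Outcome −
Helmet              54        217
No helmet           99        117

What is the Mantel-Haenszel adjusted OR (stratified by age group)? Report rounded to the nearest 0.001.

OR_MH = Σ(aᵢdᵢ/nᵢ) / Σ(bᵢcᵢ/nᵢ), where nᵢ is the stratum total.
Stratum 1 (< 40): n = 634; a·d/n = 34·196/634 = 10.5110; b·c/n = 320·84/634 = 42.3975
Stratum 2 (40–59): n = 788; a·d/n = 40·312/788 = 15.8376; b·c/n = 365·71/788 = 32.8871
Stratum 3 (≥ 60): n = 487; a·d/n = 54·117/487 = 12.9733; b·c/n = 217·99/487 = 44.1129
OR_MH = (10.5110 + 15.8376 + 12.9733) / (42.3975 + 32.8871 + 44.1129) = 39.3219 / 119.3975 = 0.32934

0.329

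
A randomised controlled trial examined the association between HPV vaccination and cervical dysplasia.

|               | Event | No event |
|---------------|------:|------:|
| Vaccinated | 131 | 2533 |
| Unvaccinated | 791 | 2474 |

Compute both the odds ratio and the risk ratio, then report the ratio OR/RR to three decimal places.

Cells: a = 131, b = 2533, c = 791, d = 2474.
OR = (131·2474)/(2533·791) = 324094/2003603 = 0.16176
Risk in exposed = 131/2664 = 0.04917; risk in unexposed = 791/3265 = 0.24227; RR = 0.20298
OR/RR = 0.16176 / 0.20298 = 0.79692
The outcome is not rare, so the OR lies further from 1 than the RR.

0.797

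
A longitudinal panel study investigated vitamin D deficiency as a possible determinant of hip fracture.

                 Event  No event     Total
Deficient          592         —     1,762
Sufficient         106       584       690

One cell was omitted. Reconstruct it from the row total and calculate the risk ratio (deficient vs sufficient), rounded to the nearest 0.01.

2.19

The missing cell is in the exposed row: 1762 − 592 = 1170.
So a = 592, b = 1170, c = 106, d = 584.
RR = [a/(a+b)] / [c/(c+d)] = (592/1762) / (106/690) = 0.33598/0.15362 = 2.18705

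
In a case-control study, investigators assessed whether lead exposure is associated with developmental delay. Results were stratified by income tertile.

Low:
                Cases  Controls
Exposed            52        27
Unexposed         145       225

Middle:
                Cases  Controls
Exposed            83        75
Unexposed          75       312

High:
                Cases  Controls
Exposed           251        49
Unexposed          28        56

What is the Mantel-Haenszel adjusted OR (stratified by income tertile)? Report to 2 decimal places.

4.87

OR_MH = Σ(aᵢdᵢ/nᵢ) / Σ(bᵢcᵢ/nᵢ), where nᵢ is the stratum total.
Stratum 1 (Low): n = 449; a·d/n = 52·225/449 = 26.0579; b·c/n = 27·145/449 = 8.7194
Stratum 2 (Middle): n = 545; a·d/n = 83·312/545 = 47.5156; b·c/n = 75·75/545 = 10.3211
Stratum 3 (High): n = 384; a·d/n = 251·56/384 = 36.6042; b·c/n = 49·28/384 = 3.5729
OR_MH = (26.0579 + 47.5156 + 36.6042) / (8.7194 + 10.3211 + 3.5729) = 110.1777 / 22.6134 = 4.87223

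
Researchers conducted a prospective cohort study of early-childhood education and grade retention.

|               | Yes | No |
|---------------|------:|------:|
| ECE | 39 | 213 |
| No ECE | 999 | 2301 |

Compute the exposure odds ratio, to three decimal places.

Cells: a = 39, b = 213, c = 999, d = 2301.
OR = (a·d)/(b·c) = (39 × 2301) / (213 × 999) = 89739 / 212787 = 0.42173
Exposure is associated with lower odds of grade retention (OR = 0.42 < 1).

0.422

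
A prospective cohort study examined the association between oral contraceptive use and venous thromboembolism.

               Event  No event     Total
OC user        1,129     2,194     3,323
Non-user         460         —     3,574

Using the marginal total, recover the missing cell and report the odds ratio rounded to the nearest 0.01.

3.48

The missing cell is in the unexposed row: 3574 − 460 = 3114.
So a = 1129, b = 2194, c = 460, d = 3114.
OR = (a·d)/(b·c) = (1129 × 3114) / (2194 × 460) = 3515706 / 1009240 = 3.48352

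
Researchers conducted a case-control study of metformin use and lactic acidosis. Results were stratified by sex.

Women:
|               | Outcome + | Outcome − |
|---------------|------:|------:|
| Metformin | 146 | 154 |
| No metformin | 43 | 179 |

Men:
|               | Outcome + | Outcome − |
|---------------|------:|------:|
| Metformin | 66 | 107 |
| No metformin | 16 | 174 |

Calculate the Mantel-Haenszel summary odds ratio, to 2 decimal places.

4.69

OR_MH = Σ(aᵢdᵢ/nᵢ) / Σ(bᵢcᵢ/nᵢ), where nᵢ is the stratum total.
Stratum 1 (Women): n = 522; a·d/n = 146·179/522 = 50.0651; b·c/n = 154·43/522 = 12.6858
Stratum 2 (Men): n = 363; a·d/n = 66·174/363 = 31.6364; b·c/n = 107·16/363 = 4.7163
OR_MH = (50.0651 + 31.6364) / (12.6858 + 4.7163) = 81.7015 / 17.4021 = 4.69493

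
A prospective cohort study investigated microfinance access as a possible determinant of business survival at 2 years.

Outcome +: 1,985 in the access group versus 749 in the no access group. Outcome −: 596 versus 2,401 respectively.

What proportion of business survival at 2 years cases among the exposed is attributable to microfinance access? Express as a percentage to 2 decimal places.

69.08

From the description: a = 1985, b = 596, c = 749, d = 2401.
Risk in exposed = 1985/2581 = 0.76908; risk in unexposed = 749/3150 = 0.23778.
RR = 0.76908/0.23778 = 3.23446
AR% = (RR − 1)/RR × 100 = (3.23446 − 1)/3.23446 × 100 = 69.0829%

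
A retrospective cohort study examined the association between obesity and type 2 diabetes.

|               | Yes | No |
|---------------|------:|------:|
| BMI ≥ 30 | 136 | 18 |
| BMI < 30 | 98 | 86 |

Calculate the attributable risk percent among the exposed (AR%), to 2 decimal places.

39.69

Cells: a = 136, b = 18, c = 98, d = 86.
Risk in exposed = 136/154 = 0.88312; risk in unexposed = 98/184 = 0.53261.
RR = 0.88312/0.53261 = 1.65810
AR% = (RR − 1)/RR × 100 = (1.65810 − 1)/1.65810 × 100 = 39.6899%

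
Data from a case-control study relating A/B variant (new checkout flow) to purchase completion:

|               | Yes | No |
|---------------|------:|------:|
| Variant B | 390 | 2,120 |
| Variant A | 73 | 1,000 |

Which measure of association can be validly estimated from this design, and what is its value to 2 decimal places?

Cells: a = 390, b = 2120, c = 73, d = 1000.
This is a case-control study: participants were sampled on outcome status, so risks in the source population cannot be estimated directly — relative risk is not valid here. The odds ratio is the appropriate measure.
OR = (a·d)/(b·c) = (390 × 1000) / (2120 × 73) = 390000 / 154760 = 2.52003

2.52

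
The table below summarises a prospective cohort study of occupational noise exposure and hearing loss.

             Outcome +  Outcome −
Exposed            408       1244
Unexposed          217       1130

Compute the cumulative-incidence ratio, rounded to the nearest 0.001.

Cells: a = 408, b = 1244, c = 217, d = 1130.
Risk in exposed = 408/1652 = 0.24697; risk in unexposed = 217/1347 = 0.16110.
RR = 0.24697 / 0.16110 = 1.53306
The risk among the exposed is 1.53 times that among the unexposed.

1.533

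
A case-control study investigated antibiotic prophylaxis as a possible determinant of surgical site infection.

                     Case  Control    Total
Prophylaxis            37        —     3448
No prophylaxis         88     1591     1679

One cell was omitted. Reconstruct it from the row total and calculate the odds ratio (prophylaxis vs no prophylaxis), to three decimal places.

0.196

The missing cell is in the exposed row: 3448 − 37 = 3411.
So a = 37, b = 3411, c = 88, d = 1591.
OR = (a·d)/(b·c) = (37 × 1591) / (3411 × 88) = 58867 / 300168 = 0.19611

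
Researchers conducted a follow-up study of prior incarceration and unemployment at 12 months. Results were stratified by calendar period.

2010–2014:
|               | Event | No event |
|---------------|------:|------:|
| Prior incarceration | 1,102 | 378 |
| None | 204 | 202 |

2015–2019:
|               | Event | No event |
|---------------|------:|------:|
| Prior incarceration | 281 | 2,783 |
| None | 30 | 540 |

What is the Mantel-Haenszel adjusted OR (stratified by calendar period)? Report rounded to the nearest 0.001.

OR_MH = Σ(aᵢdᵢ/nᵢ) / Σ(bᵢcᵢ/nᵢ), where nᵢ is the stratum total.
Stratum 1 (2010–2014): n = 1886; a·d/n = 1102·202/1886 = 118.0297; b·c/n = 378·204/1886 = 40.8865
Stratum 2 (2015–2019): n = 3634; a·d/n = 281·540/3634 = 41.7556; b·c/n = 2783·30/3634 = 22.9747
OR_MH = (118.0297 + 41.7556) / (40.8865 + 22.9747) = 159.7853 / 63.8612 = 2.50207

2.502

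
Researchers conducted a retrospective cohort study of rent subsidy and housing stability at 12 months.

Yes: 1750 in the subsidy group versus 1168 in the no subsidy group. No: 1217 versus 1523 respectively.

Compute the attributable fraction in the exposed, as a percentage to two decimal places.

26.41

From the description: a = 1750, b = 1217, c = 1168, d = 1523.
Risk in exposed = 1750/2967 = 0.58982; risk in unexposed = 1168/2691 = 0.43404.
RR = 0.58982/0.43404 = 1.35891
AR% = (RR − 1)/RR × 100 = (1.35891 − 1)/1.35891 × 100 = 26.4117%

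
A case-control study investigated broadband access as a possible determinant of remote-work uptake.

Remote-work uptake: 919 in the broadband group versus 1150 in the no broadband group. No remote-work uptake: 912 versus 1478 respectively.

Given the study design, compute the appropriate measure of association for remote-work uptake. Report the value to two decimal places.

1.30

From the description: a = 919, b = 912, c = 1150, d = 1478.
This is a case-control study: participants were sampled on outcome status, so risks in the source population cannot be estimated directly — relative risk is not valid here. The odds ratio is the appropriate measure.
OR = (a·d)/(b·c) = (919 × 1478) / (912 × 1150) = 1358282 / 1048800 = 1.29508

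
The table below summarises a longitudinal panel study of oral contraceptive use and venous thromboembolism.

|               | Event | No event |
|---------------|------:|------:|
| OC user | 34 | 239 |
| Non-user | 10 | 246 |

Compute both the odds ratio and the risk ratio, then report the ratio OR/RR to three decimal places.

Cells: a = 34, b = 239, c = 10, d = 246.
OR = (34·246)/(239·10) = 8364/2390 = 3.49958
Risk in exposed = 34/273 = 0.12454; risk in unexposed = 10/256 = 0.03906; RR = 3.18828
OR/RR = 3.49958 / 3.18828 = 1.09764
The outcome is not rare, so the OR lies further from 1 than the RR.

1.098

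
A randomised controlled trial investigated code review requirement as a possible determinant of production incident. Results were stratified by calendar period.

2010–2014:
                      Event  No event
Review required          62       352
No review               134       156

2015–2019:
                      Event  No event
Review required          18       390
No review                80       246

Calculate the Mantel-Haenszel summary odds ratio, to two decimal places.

OR_MH = Σ(aᵢdᵢ/nᵢ) / Σ(bᵢcᵢ/nᵢ), where nᵢ is the stratum total.
Stratum 1 (2010–2014): n = 704; a·d/n = 62·156/704 = 13.7386; b·c/n = 352·134/704 = 67.0000
Stratum 2 (2015–2019): n = 734; a·d/n = 18·246/734 = 6.0327; b·c/n = 390·80/734 = 42.5068
OR_MH = (13.7386 + 6.0327) / (67.0000 + 42.5068) = 19.7713 / 109.5068 = 0.18055

0.18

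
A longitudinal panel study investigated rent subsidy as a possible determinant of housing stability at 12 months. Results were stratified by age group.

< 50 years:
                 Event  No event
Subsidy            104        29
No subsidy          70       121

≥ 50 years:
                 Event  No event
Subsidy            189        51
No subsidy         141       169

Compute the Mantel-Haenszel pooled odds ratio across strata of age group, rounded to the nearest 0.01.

OR_MH = Σ(aᵢdᵢ/nᵢ) / Σ(bᵢcᵢ/nᵢ), where nᵢ is the stratum total.
Stratum 1 (< 50 years): n = 324; a·d/n = 104·121/324 = 38.8395; b·c/n = 29·70/324 = 6.2654
Stratum 2 (≥ 50 years): n = 550; a·d/n = 189·169/550 = 58.0745; b·c/n = 51·141/550 = 13.0745
OR_MH = (38.8395 + 58.0745) / (6.2654 + 13.0745) = 96.9141 / 19.3400 = 5.01107

5.01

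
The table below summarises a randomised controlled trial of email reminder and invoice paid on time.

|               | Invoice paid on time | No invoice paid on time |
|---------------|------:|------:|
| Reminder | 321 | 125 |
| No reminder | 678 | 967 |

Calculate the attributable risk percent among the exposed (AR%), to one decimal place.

Cells: a = 321, b = 125, c = 678, d = 967.
Risk in exposed = 321/446 = 0.71973; risk in unexposed = 678/1645 = 0.41216.
RR = 0.71973/0.41216 = 1.74625
AR% = (RR − 1)/RR × 100 = (1.74625 − 1)/1.74625 × 100 = 42.7344%

42.7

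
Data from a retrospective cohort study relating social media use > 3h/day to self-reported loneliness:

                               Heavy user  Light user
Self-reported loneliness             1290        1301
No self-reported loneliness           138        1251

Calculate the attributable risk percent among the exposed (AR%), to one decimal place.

43.6

Reading the table with exposure as columns: a = 1290 (Heavy user, case), b = 138 (Heavy user, non-case), c = 1301 (Light user, case), d = 1251.
Risk in exposed = 1290/1428 = 0.90336; risk in unexposed = 1301/2552 = 0.50980.
RR = 0.90336/0.50980 = 1.77200
AR% = (RR − 1)/RR × 100 = (1.77200 − 1)/1.77200 × 100 = 43.5667%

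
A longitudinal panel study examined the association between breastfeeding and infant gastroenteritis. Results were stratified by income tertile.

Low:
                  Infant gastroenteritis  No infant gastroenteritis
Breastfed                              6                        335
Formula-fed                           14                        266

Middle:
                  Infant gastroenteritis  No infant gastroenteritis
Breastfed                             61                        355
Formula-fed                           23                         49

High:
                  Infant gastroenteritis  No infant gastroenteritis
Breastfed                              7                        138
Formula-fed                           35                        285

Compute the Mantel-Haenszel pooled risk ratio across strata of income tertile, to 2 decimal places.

RR_MH = Σ(aᵢ·n₀ᵢ/nᵢ) / Σ(cᵢ·n₁ᵢ/nᵢ), with n₁ᵢ = aᵢ+bᵢ (exposed), n₀ᵢ = cᵢ+dᵢ (unexposed), nᵢ = n₁ᵢ+n₀ᵢ.
Stratum 1 (Low): n₁ = 341, n₀ = 280, n = 621; a·n₀/n = 6·280/621 = 2.7053; c·n₁/n = 14·341/621 = 7.6876
Stratum 2 (Middle): n₁ = 416, n₀ = 72, n = 488; a·n₀/n = 61·72/488 = 9.0000; c·n₁/n = 23·416/488 = 19.6066
Stratum 3 (High): n₁ = 145, n₀ = 320, n = 465; a·n₀/n = 7·320/465 = 4.8172; c·n₁/n = 35·145/465 = 10.9140
RR_MH = (2.7053 + 9.0000 + 4.8172) / (7.6876 + 19.6066 + 10.9140) = 16.5225 / 38.2081 = 0.43243

0.43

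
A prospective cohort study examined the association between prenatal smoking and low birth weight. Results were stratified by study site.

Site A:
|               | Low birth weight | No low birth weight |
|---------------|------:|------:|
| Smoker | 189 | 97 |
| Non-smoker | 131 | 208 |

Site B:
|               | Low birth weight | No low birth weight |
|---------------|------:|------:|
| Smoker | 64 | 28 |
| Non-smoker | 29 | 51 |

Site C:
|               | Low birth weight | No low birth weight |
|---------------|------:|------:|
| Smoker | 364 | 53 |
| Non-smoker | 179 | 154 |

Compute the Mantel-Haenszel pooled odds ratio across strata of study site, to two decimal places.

OR_MH = Σ(aᵢdᵢ/nᵢ) / Σ(bᵢcᵢ/nᵢ), where nᵢ is the stratum total.
Stratum 1 (Site A): n = 625; a·d/n = 189·208/625 = 62.8992; b·c/n = 97·131/625 = 20.3312
Stratum 2 (Site B): n = 172; a·d/n = 64·51/172 = 18.9767; b·c/n = 28·29/172 = 4.7209
Stratum 3 (Site C): n = 750; a·d/n = 364·154/750 = 74.7413; b·c/n = 53·179/750 = 12.6493
OR_MH = (62.8992 + 18.9767 + 74.7413) / (20.3312 + 4.7209 + 12.6493) = 156.6173 / 37.7015 = 4.15414

4.15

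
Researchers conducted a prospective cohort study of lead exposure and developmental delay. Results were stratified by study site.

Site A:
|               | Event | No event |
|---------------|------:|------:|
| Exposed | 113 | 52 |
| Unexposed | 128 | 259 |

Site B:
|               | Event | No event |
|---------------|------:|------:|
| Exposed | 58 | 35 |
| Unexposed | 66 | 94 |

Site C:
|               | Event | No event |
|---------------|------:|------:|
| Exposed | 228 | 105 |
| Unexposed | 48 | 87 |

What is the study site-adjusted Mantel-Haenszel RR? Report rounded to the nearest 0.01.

RR_MH = Σ(aᵢ·n₀ᵢ/nᵢ) / Σ(cᵢ·n₁ᵢ/nᵢ), with n₁ᵢ = aᵢ+bᵢ (exposed), n₀ᵢ = cᵢ+dᵢ (unexposed), nᵢ = n₁ᵢ+n₀ᵢ.
Stratum 1 (Site A): n₁ = 165, n₀ = 387, n = 552; a·n₀/n = 113·387/552 = 79.2228; c·n₁/n = 128·165/552 = 38.2609
Stratum 2 (Site B): n₁ = 93, n₀ = 160, n = 253; a·n₀/n = 58·160/253 = 36.6798; c·n₁/n = 66·93/253 = 24.2609
Stratum 3 (Site C): n₁ = 333, n₀ = 135, n = 468; a·n₀/n = 228·135/468 = 65.7692; c·n₁/n = 48·333/468 = 34.1538
RR_MH = (79.2228 + 36.6798 + 65.7692) / (38.2609 + 24.2609 + 34.1538) = 181.6719 / 96.6756 = 1.87919

1.88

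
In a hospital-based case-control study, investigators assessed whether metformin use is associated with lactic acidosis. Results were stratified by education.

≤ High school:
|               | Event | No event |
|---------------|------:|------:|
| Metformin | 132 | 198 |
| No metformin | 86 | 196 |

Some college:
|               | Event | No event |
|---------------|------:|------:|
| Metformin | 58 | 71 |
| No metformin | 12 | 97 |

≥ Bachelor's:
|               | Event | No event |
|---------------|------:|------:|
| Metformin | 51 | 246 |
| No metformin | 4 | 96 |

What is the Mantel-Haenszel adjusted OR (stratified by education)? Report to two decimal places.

2.31

OR_MH = Σ(aᵢdᵢ/nᵢ) / Σ(bᵢcᵢ/nᵢ), where nᵢ is the stratum total.
Stratum 1 (≤ High school): n = 612; a·d/n = 132·196/612 = 42.2745; b·c/n = 198·86/612 = 27.8235
Stratum 2 (Some college): n = 238; a·d/n = 58·97/238 = 23.6387; b·c/n = 71·12/238 = 3.5798
Stratum 3 (≥ Bachelor's): n = 397; a·d/n = 51·96/397 = 12.3325; b·c/n = 246·4/397 = 2.4786
OR_MH = (42.2745 + 23.6387 + 12.3325) / (27.8235 + 3.5798 + 2.4786) = 78.2457 / 33.8820 = 2.30936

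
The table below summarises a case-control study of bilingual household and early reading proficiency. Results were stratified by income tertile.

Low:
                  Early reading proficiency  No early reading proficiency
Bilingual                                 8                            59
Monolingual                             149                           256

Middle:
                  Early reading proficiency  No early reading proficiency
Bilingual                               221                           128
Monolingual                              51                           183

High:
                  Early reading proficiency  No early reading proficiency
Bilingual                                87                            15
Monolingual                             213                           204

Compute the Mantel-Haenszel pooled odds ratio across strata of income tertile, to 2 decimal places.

3.00

OR_MH = Σ(aᵢdᵢ/nᵢ) / Σ(bᵢcᵢ/nᵢ), where nᵢ is the stratum total.
Stratum 1 (Low): n = 472; a·d/n = 8·256/472 = 4.3390; b·c/n = 59·149/472 = 18.6250
Stratum 2 (Middle): n = 583; a·d/n = 221·183/583 = 69.3705; b·c/n = 128·51/583 = 11.1973
Stratum 3 (High): n = 519; a·d/n = 87·204/519 = 34.1965; b·c/n = 15·213/519 = 6.1561
OR_MH = (4.3390 + 69.3705 + 34.1965) / (18.6250 + 11.1973 + 6.1561) = 107.9060 / 35.9783 = 2.99920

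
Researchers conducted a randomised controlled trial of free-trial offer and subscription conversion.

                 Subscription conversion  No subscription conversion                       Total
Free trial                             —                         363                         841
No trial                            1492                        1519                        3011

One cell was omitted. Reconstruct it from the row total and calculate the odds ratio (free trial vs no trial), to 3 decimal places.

The missing cell is in the exposed row: 841 − 363 = 478.
So a = 478, b = 363, c = 1492, d = 1519.
OR = (a·d)/(b·c) = (478 × 1519) / (363 × 1492) = 726082 / 541596 = 1.34063

1.341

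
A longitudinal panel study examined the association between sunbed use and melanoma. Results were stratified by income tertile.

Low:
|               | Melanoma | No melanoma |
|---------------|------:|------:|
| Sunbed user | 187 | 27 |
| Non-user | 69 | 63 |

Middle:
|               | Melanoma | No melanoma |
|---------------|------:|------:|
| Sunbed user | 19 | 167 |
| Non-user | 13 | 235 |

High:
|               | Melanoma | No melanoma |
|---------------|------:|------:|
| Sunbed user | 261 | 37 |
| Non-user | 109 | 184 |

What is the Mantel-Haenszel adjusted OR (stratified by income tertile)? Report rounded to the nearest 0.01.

OR_MH = Σ(aᵢdᵢ/nᵢ) / Σ(bᵢcᵢ/nᵢ), where nᵢ is the stratum total.
Stratum 1 (Low): n = 346; a·d/n = 187·63/346 = 34.0491; b·c/n = 27·69/346 = 5.3844
Stratum 2 (Middle): n = 434; a·d/n = 19·235/434 = 10.2880; b·c/n = 167·13/434 = 5.0023
Stratum 3 (High): n = 591; a·d/n = 261·184/591 = 81.2589; b·c/n = 37·109/591 = 6.8240
OR_MH = (34.0491 + 10.2880 + 81.2589) / (5.3844 + 5.0023 + 6.8240) = 125.5960 / 17.2107 = 7.29754

7.30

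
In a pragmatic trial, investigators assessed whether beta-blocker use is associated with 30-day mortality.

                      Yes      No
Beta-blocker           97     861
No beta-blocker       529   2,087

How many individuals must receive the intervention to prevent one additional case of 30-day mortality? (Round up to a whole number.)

Risk in treated group = 97/958 = 0.10125; risk in control = 529/2616 = 0.20222.
Absolute risk reduction = 0.20222 − 0.10125 = 0.10096
NNT = 1 / ARR = 1 / 0.10096 = 9.904 → round up → 10

10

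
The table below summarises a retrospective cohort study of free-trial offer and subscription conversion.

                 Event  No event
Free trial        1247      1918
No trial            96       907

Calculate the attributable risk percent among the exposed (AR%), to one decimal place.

75.7

Cells: a = 1247, b = 1918, c = 96, d = 907.
Risk in exposed = 1247/3165 = 0.39400; risk in unexposed = 96/1003 = 0.09571.
RR = 0.39400/0.09571 = 4.11645
AR% = (RR − 1)/RR × 100 = (4.11645 − 1)/4.11645 × 100 = 75.7072%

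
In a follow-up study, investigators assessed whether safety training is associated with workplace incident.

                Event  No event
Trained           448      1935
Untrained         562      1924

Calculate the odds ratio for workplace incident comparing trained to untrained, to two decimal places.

Cells: a = 448, b = 1935, c = 562, d = 1924.
OR = (a·d)/(b·c) = (448 × 1924) / (1935 × 562) = 861952 / 1087470 = 0.79262
Exposure is associated with lower odds of workplace incident (OR = 0.79 < 1).

0.79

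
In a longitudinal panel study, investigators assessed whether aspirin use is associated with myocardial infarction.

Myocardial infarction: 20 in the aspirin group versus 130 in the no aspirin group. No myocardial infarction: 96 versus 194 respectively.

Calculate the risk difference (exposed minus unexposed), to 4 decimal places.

-0.2288

From the description: a = 20, b = 96, c = 130, d = 194.
Risk in exposed = 20/116 = 0.172414; risk in unexposed = 130/324 = 0.401235.
Risk difference = 0.172414 − 0.401235 = -0.228821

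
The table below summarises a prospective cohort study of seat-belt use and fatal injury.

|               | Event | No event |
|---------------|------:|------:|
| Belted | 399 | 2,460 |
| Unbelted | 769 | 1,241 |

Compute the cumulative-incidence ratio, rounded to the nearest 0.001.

0.365

Cells: a = 399, b = 2460, c = 769, d = 1241.
Risk in exposed = 399/2859 = 0.13956; risk in unexposed = 769/2010 = 0.38259.
RR = 0.13956 / 0.38259 = 0.36478
The risk is 64% lower among the exposed than among the unexposed.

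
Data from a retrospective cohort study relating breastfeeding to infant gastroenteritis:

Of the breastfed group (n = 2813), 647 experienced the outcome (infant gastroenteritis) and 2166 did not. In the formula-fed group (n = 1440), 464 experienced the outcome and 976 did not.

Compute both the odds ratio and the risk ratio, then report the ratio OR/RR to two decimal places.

From the description: a = 647, b = 2166, c = 464, d = 976.
OR = (647·976)/(2166·464) = 631472/1005024 = 0.62832
Risk in exposed = 647/2813 = 0.23000; risk in unexposed = 464/1440 = 0.32222; RR = 0.71380
OR/RR = 0.62832 / 0.71380 = 0.88023
The outcome is not rare, so the OR lies further from 1 than the RR.

0.88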